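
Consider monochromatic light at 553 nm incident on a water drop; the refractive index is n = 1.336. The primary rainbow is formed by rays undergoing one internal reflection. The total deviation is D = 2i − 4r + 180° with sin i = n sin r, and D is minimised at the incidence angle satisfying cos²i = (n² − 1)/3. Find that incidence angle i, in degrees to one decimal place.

59.2°

cos²i = (1.336² − 1)/3 = (1.78490 − 1)/3 = 0.26163.
cos i = 0.51150, so i = 59.236°.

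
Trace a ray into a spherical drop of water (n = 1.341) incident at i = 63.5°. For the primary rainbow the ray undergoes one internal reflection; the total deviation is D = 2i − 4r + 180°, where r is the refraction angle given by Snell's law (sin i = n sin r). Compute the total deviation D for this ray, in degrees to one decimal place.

sin r = sin 63.5° / 1.341 = 0.8949/1.341 = 0.6674; r = 41.86°.
D = 2·63.5° − 4·41.86° + 180° = 127.00° − 167.46° + 180° = 139.54°.

139.5°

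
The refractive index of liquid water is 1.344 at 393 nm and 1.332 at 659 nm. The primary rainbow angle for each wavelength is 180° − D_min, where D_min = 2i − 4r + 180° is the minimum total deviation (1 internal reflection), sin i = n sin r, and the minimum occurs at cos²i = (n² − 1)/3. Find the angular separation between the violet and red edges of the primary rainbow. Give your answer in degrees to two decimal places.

At 393 nm (n = 1.344): cos²i = 0.26878 → i = 58.772°, r = 39.512°, D_min = 139.495°, rainbow angle = 40.505°.
At 659 nm (n = 1.332): cos²i = 0.25807 → i = 59.469°, r = 40.290°, D_min = 137.776°, rainbow angle = 42.224°.
Angular width = |40.505° − 42.224°| = 1.719°.

1.72°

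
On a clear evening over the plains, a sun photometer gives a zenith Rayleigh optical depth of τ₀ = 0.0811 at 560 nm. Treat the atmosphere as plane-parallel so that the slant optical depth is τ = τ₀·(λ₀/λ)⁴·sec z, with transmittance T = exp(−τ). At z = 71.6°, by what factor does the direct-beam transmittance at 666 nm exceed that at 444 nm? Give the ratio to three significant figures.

1.68

Airmass: sec 71.6° = 3.1681.
τ(666 nm) = 0.0811 × (560/666)⁴ × 3.1681 = 0.0811 × 0.4999 × 3.1681 = 0.1284.
τ(444 nm) = 0.0811 × (560/444)⁴ × 3.1681 = 0.0811 × 2.5306 × 3.1681 = 0.6502.
T(666)/T(444) = exp(τ_B − τ_A) = exp(0.5218) = 1.6850.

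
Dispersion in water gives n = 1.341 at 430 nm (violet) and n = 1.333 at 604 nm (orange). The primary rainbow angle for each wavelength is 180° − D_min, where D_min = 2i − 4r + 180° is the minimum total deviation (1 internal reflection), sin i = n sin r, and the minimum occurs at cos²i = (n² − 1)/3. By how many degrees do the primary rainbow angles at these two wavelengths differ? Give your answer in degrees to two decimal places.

At 430 nm (n = 1.341): cos²i = 0.26609 → i = 58.946°, r = 39.705°, D_min = 139.071°, rainbow angle = 40.929°.
At 604 nm (n = 1.333): cos²i = 0.25896 → i = 59.410°, r = 40.225°, D_min = 137.922°, rainbow angle = 42.078°.
Angular width = |40.929° − 42.078°| = 1.149°.

1.15°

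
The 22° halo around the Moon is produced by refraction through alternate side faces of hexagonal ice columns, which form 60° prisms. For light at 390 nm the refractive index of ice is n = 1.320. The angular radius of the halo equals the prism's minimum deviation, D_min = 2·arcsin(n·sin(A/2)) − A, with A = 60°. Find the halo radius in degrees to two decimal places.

22.60°

n·sin(A/2) = 1.320 × sin 30° = 1.320 × 0.5000 = 0.6600.
D_min = 2·arcsin(0.6600) − 60° = 2 × 41.300° − 60° = 22.600°.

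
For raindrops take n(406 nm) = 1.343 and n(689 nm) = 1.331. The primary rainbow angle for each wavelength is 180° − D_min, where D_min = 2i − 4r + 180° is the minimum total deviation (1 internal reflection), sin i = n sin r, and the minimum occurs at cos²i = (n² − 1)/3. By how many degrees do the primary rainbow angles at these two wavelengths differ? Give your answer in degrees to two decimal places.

1.72°

At 406 nm (n = 1.343): cos²i = 0.26788 → i = 58.830°, r = 39.577°, D_min = 139.354°, rainbow angle = 40.646°.
At 689 nm (n = 1.331): cos²i = 0.25719 → i = 59.527°, r = 40.356°, D_min = 137.630°, rainbow angle = 42.370°.
Angular width = |40.646° − 42.370°| = 1.724°.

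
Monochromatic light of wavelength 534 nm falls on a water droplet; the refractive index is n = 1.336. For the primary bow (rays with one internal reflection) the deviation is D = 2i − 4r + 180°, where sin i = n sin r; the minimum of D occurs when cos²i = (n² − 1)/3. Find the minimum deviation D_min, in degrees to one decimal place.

cos²i = (1.78490 − 1)/3 = 0.26163; i = arccos(0.51150) = 59.236°.
sin r = sin 59.236°/1.336 = 0.64318; r = 40.029°.
D_min = 2·59.236° − 4·40.029° + 180° = 138.356°.

138.4°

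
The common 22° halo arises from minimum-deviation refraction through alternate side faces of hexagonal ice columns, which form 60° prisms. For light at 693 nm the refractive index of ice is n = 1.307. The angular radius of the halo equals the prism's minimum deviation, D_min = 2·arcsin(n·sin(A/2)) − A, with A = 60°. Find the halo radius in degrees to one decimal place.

21.6°

n·sin(A/2) = 1.307 × sin 30° = 1.307 × 0.5000 = 0.6535.
D_min = 2·arcsin(0.6535) − 60° = 2 × 40.806° − 60° = 21.612°.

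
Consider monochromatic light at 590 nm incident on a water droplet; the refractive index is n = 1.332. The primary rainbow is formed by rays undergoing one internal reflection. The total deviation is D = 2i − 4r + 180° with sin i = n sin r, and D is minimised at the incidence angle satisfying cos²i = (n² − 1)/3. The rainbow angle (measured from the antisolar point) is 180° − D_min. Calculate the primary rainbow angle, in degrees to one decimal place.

42.2°

cos²i = (1.77422 − 1)/3 = 0.25807; i = arccos(0.50801) = 59.469°.
sin r = sin 59.469°/1.332 = 0.64666; r = 40.290°.
D_min = 2·59.469° − 4·40.290° + 180° = 137.776°.
Rainbow angle = 180° − D_min = 42.224°.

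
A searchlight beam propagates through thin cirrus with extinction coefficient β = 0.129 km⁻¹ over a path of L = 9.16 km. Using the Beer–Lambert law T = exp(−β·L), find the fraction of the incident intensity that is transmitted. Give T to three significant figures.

τ = β·L = 0.129 × 9.16 = 1.1816.
T = exp(−1.1816) = 0.3068.

0.307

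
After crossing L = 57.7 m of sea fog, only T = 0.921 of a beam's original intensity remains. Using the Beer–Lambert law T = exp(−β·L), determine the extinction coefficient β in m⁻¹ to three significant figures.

Beer–Lambert: T = exp(−βL) ⇒ β = −ln(T)/L = −ln(0.921)/57.7 = 0.0823/57.7 = 0.001426 m⁻¹.

0.00143 m⁻¹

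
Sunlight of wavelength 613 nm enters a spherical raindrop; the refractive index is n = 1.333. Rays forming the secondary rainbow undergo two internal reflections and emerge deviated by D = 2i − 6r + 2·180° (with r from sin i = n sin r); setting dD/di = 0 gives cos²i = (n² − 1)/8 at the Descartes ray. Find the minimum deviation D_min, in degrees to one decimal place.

230.9°

cos²i = (1.77689 − 1)/8 = 0.09711; i = arccos(0.31163) = 71.843°.
sin r = sin 71.843°/1.333 = 0.71283; r = 45.466°.
D_min = 2·71.843° − 6·45.466° + 360° = 230.891°.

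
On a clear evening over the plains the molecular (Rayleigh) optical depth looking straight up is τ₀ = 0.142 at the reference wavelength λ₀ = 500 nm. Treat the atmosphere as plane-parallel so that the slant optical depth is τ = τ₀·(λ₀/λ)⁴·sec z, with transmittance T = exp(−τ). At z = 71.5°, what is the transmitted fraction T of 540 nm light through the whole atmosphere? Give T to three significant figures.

0.720

sec 71.5° = 3.1515.
τ = 0.142 × (500/540)⁴ × 3.1515 = 0.142 × 0.7350 × 3.1515 = 0.3289.
T = exp(−0.3289) = 0.7197.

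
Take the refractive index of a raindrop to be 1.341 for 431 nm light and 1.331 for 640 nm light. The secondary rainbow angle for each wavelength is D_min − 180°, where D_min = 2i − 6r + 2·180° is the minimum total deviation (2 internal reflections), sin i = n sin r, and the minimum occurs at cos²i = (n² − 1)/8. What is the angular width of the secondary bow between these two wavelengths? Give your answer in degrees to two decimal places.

2.60°

At 431 nm (n = 1.341): cos²i = 0.09979 → i = 71.586°, r = 45.034°, D_min = 232.966°, rainbow angle = 52.966°.
At 640 nm (n = 1.331): cos²i = 0.09645 → i = 71.907°, r = 45.575°, D_min = 230.365°, rainbow angle = 50.365°.
Angular width = |52.966° − 50.365°| = 2.601°.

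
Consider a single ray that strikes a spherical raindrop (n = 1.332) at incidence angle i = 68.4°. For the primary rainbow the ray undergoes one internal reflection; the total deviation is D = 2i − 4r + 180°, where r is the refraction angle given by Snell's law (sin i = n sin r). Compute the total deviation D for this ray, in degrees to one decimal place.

sin r = sin 68.4° / 1.332 = 0.9298/1.332 = 0.6980; r = 44.27°.
D = 2·68.4° − 4·44.27° + 180° = 136.80° − 177.08° + 180° = 139.72°.

139.7°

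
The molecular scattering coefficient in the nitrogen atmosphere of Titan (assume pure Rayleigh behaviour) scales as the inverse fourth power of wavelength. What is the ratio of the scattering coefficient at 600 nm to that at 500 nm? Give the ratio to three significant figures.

Rayleigh scattering ∝ λ⁻⁴, so the ratio of coefficients is the inverse fourth power of the wavelength ratio.
σ(600)/σ(500) = (500/600)⁴ = (0.8333)⁴ = 0.4823.

0.482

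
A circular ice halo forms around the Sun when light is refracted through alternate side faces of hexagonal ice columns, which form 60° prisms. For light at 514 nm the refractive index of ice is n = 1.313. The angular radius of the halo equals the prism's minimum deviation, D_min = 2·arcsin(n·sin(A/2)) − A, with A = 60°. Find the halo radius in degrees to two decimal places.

22.07°

n·sin(A/2) = 1.313 × sin 30° = 1.313 × 0.5000 = 0.6565.
D_min = 2·arcsin(0.6565) − 60° = 2 × 41.033° − 60° = 22.067°.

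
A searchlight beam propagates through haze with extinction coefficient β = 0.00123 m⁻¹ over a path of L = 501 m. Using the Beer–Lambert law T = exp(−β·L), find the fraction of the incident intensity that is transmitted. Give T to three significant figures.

τ = β·L = 0.00123 × 501 = 0.6162.
T = exp(−0.6162) = 0.5400.

0.540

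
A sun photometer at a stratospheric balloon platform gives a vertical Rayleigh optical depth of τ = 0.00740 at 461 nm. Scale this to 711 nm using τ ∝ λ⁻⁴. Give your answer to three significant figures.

τ(711 nm) = τ(461 nm) × (461/711)⁴ = 0.00740 × (0.6484)⁴ = 0.00740 × 0.1767 = 0.0013.

0.00131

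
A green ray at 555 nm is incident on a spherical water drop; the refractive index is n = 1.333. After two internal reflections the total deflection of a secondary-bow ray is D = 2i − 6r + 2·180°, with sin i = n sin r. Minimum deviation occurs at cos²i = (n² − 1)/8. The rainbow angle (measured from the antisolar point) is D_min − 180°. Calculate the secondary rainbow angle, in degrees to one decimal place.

50.9°

cos²i = (1.77689 − 1)/8 = 0.09711; i = arccos(0.31163) = 71.843°.
sin r = sin 71.843°/1.333 = 0.71283; r = 45.466°.
D_min = 2·71.843° − 6·45.466° + 360° = 230.891°.
Rainbow angle = D_min − 180° = 50.891°.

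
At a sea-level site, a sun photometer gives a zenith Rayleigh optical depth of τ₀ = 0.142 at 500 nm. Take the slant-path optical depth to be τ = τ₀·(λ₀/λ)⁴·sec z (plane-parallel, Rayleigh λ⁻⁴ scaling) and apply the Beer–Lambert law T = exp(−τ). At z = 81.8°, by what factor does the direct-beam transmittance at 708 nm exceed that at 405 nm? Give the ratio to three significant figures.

7.89

Airmass: sec 81.8° = 7.0112.
τ(708 nm) = 0.142 × (500/708)⁴ × 7.0112 = 0.142 × 0.2487 × 7.0112 = 0.2476.
τ(405 nm) = 0.142 × (500/405)⁴ × 7.0112 = 0.142 × 2.3231 × 7.0112 = 2.3128.
T(708)/T(405) = exp(τ_B − τ_A) = exp(2.0652) = 7.8866.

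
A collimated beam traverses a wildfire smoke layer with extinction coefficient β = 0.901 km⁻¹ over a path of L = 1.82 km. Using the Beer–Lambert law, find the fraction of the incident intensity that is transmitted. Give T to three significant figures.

τ = β·L = 0.901 × 1.82 = 1.6398.
T = exp(−1.6398) = 0.1940.

0.194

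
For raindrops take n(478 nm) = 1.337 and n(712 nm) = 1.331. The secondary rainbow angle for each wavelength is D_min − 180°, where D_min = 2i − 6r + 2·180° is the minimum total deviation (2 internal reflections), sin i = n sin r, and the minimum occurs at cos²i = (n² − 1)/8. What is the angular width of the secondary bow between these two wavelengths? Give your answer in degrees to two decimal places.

1.57°

At 478 nm (n = 1.337): cos²i = 0.09845 → i = 71.714°, r = 45.249°, D_min = 231.934°, rainbow angle = 51.934°.
At 712 nm (n = 1.331): cos²i = 0.09645 → i = 71.907°, r = 45.575°, D_min = 230.365°, rainbow angle = 50.365°.
Angular width = |51.934° − 50.365°| = 1.569°.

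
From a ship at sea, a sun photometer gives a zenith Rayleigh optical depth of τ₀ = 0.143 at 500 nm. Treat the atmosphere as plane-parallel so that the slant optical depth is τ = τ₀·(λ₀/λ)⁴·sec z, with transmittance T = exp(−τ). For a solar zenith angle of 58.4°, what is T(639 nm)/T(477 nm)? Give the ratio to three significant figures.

Airmass: sec 58.4° = 1.9084.
τ(639 nm) = 0.143 × (500/639)⁴ × 1.9084 = 0.143 × 0.3749 × 1.9084 = 0.1023.
τ(477 nm) = 0.143 × (500/477)⁴ × 1.9084 = 0.143 × 1.2073 × 1.9084 = 0.3295.
T(639)/T(477) = exp(τ_B − τ_A) = exp(0.2272) = 1.2550.

1.26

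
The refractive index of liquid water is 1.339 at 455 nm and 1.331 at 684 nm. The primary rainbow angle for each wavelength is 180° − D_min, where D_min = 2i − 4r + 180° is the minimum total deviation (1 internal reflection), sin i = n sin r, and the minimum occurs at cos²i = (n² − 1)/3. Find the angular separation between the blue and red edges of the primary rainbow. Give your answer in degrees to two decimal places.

1.16°

At 455 nm (n = 1.339): cos²i = 0.26431 → i = 59.062°, r = 39.834°, D_min = 138.786°, rainbow angle = 41.214°.
At 684 nm (n = 1.331): cos²i = 0.25719 → i = 59.527°, r = 40.356°, D_min = 137.630°, rainbow angle = 42.370°.
Angular width = |41.214° − 42.370°| = 1.156°.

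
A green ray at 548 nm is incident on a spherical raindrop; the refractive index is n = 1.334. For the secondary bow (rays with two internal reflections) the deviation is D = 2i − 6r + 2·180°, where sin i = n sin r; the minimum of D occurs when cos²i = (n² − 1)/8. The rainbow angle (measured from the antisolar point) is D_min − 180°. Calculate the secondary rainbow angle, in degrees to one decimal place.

51.2°

cos²i = (1.77956 − 1)/8 = 0.09744; i = arccos(0.31216) = 71.810°.
sin r = sin 71.810°/1.334 = 0.71217; r = 45.411°.
D_min = 2·71.810° − 6·45.411° + 360° = 231.153°.
Rainbow angle = D_min − 180° = 51.153°.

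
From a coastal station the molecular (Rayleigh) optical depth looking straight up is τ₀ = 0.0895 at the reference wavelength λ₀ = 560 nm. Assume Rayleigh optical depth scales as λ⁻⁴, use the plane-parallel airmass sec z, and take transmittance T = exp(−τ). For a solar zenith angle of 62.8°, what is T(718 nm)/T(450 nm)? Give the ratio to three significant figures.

Airmass: sec 62.8° = 2.1877.
τ(718 nm) = 0.0895 × (560/718)⁴ × 2.1877 = 0.0895 × 0.3700 × 2.1877 = 0.0725.
τ(450 nm) = 0.0895 × (560/450)⁴ × 2.1877 = 0.0895 × 2.3983 × 2.1877 = 0.4696.
T(718)/T(450) = exp(τ_B − τ_A) = exp(0.3971) = 1.4876.

1.49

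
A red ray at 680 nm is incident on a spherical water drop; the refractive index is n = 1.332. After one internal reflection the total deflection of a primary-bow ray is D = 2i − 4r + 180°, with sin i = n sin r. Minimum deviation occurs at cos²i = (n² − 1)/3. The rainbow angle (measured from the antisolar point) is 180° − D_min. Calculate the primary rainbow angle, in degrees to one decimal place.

42.2°

cos²i = (1.77422 − 1)/3 = 0.25807; i = arccos(0.50801) = 59.469°.
sin r = sin 59.469°/1.332 = 0.64666; r = 40.290°.
D_min = 2·59.469° − 4·40.290° + 180° = 137.776°.
Rainbow angle = 180° − D_min = 42.224°.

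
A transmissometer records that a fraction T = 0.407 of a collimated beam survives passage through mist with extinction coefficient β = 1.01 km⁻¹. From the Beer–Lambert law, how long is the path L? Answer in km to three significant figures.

Beer–Lambert: T = exp(−βL) ⇒ L = −ln(T)/β = −ln(0.407)/1.01 = 0.8989/1.01 = 0.89 km.

0.890 km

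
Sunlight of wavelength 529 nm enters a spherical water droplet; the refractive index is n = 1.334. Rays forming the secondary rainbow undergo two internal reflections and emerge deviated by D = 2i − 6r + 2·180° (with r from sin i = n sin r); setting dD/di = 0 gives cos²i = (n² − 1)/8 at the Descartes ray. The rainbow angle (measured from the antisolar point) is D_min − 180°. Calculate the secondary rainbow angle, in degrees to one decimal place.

cos²i = (1.77956 − 1)/8 = 0.09744; i = arccos(0.31216) = 71.810°.
sin r = sin 71.810°/1.334 = 0.71217; r = 45.411°.
D_min = 2·71.810° − 6·45.411° + 360° = 231.153°.
Rainbow angle = D_min − 180° = 51.153°.

51.2°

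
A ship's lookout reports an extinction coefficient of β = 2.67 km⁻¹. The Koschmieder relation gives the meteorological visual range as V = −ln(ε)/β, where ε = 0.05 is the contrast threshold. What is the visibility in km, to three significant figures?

V = −ln(0.05) / 2.67 = 2.996 / 2.67 = 1.1220 km.

1.12 km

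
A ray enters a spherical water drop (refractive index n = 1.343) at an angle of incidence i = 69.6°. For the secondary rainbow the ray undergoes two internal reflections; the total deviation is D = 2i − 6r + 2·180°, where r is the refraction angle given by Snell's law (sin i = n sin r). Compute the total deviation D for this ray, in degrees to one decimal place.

233.6°

sin r = sin 69.6° / 1.343 = 0.9373/1.343 = 0.6979; r = 44.26°.
D = 2·69.6° − 6·44.26° + 2·180° = 139.20° − 265.55° + 360° = 233.65°.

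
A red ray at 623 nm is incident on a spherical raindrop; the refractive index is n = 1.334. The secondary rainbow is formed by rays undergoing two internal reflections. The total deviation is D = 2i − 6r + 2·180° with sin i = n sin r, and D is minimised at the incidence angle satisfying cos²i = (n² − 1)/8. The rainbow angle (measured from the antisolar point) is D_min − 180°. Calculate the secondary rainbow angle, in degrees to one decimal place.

51.2°

cos²i = (1.77956 − 1)/8 = 0.09744; i = arccos(0.31216) = 71.810°.
sin r = sin 71.810°/1.334 = 0.71217; r = 45.411°.
D_min = 2·71.810° − 6·45.411° + 360° = 231.153°.
Rainbow angle = D_min − 180° = 51.153°.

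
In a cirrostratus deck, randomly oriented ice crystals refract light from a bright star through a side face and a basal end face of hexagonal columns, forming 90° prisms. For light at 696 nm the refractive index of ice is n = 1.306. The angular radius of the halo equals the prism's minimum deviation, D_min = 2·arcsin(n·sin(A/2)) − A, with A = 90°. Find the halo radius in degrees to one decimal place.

44.9°

n·sin(A/2) = 1.306 × sin 45° = 1.306 × 0.7071 = 0.9235.
D_min = 2·arcsin(0.9235) − 90° = 2 × 67.440° − 90° = 44.881°.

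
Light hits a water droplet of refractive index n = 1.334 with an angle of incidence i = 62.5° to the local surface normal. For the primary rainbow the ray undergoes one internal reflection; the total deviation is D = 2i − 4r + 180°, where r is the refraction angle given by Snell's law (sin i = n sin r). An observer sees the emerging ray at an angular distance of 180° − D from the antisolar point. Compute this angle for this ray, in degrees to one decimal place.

41.7°

sin r = sin 62.5° / 1.334 = 0.8870/1.334 = 0.6649; r = 41.68°.
D = 2·62.5° − 4·41.68° + 180° = 125.00° − 166.71° + 180° = 138.29°.
Angle from antisolar point = 180° − D = 41.71°.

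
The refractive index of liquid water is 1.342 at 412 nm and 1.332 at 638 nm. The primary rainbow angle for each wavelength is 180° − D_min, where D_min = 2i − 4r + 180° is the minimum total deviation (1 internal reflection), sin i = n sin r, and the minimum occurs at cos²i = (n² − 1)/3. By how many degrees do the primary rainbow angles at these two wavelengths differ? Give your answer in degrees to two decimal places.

1.44°

At 412 nm (n = 1.342): cos²i = 0.26699 → i = 58.888°, r = 39.641°, D_min = 139.213°, rainbow angle = 40.787°.
At 638 nm (n = 1.332): cos²i = 0.25807 → i = 59.469°, r = 40.290°, D_min = 137.776°, rainbow angle = 42.224°.
Angular width = |40.787° − 42.224°| = 1.437°.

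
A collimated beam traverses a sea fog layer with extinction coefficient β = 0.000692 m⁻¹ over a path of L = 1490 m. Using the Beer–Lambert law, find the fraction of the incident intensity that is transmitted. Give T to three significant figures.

τ = β·L = 0.000692 × 1490 = 1.0311.
T = exp(−1.0311) = 0.3566.

0.357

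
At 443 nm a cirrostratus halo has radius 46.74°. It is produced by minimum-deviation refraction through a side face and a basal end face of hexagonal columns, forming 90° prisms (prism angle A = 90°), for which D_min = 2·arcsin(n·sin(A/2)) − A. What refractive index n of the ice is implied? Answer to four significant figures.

1.315

Rearranging: n = sin((D_min + A)/2) / sin(A/2).
(D_min + A)/2 = (46.74° + 90°)/2 = 68.370°.
n = sin 68.370° / sin 45° = 0.9296 / 0.7071 = 1.3146.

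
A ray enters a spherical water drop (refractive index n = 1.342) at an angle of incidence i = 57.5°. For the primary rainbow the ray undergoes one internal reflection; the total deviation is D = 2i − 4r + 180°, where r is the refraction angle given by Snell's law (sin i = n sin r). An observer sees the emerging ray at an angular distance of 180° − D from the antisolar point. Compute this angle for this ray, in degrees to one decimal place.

sin r = sin 57.5° / 1.342 = 0.8434/1.342 = 0.6285; r = 38.94°.
D = 2·57.5° − 4·38.94° + 180° = 115.00° − 155.75° + 180° = 139.25°.
Angle from antisolar point = 180° − D = 40.75°.

40.7°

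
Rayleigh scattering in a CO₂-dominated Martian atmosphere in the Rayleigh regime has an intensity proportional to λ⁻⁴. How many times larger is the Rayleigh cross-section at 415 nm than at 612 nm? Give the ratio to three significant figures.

4.73

Rayleigh scattering ∝ λ⁻⁴, so the ratio of coefficients is the inverse fourth power of the wavelength ratio.
σ(415)/σ(612) = (612/415)⁴ = (1.4747)⁴ = 4.729.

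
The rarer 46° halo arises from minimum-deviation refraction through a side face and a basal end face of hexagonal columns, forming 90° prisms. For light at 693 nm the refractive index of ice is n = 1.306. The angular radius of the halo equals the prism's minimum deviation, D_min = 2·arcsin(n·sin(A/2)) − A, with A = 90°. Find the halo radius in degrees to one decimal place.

44.9°

n·sin(A/2) = 1.306 × sin 45° = 1.306 × 0.7071 = 0.9235.
D_min = 2·arcsin(0.9235) − 90° = 2 × 67.440° − 90° = 44.881°.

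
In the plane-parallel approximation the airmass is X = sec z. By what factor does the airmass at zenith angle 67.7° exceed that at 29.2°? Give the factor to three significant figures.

X(67.7°)/X(29.2°) = sec 67.7° / sec 29.2° = cos 29.2° / cos 67.7° = 0.8729/0.3795 = 2.3005.

2.30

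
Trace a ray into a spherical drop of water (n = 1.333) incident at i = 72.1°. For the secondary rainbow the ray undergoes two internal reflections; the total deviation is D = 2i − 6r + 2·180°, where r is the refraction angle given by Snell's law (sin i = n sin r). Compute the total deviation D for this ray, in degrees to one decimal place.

230.9°

sin r = sin 72.1° / 1.333 = 0.9516/1.333 = 0.7139; r = 45.55°.
D = 2·72.1° − 6·45.55° + 2·180° = 144.20° − 273.31° + 360° = 230.89°.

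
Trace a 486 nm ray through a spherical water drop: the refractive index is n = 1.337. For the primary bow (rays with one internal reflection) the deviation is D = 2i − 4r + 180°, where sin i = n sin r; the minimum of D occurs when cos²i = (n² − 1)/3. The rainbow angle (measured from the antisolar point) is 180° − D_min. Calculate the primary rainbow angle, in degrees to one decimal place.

41.5°

cos²i = (1.78757 − 1)/3 = 0.26252; i = arccos(0.51237) = 59.178°.
sin r = sin 59.178°/1.337 = 0.64231; r = 39.964°.
D_min = 2·59.178° − 4·39.964° + 180° = 138.500°.
Rainbow angle = 180° − D_min = 41.500°.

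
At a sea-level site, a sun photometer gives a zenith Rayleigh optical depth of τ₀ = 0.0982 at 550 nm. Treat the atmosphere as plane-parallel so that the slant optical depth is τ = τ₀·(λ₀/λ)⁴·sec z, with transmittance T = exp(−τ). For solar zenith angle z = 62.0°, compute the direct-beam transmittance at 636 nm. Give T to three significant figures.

0.890

sec 62.0° = 2.1301.
τ = 0.0982 × (550/636)⁴ × 2.1301 = 0.0982 × 0.5593 × 2.1301 = 0.1170.
T = exp(−0.1170) = 0.8896.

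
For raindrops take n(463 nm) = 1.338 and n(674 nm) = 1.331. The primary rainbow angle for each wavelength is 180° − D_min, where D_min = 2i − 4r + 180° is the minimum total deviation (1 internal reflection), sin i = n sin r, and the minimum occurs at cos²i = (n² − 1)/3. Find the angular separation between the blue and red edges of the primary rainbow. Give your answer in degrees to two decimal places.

At 463 nm (n = 1.338): cos²i = 0.26341 → i = 59.120°, r = 39.899°, D_min = 138.643°, rainbow angle = 41.357°.
At 674 nm (n = 1.331): cos²i = 0.25719 → i = 59.527°, r = 40.356°, D_min = 137.630°, rainbow angle = 42.370°.
Angular width = |41.357° − 42.370°| = 1.013°.

1.01°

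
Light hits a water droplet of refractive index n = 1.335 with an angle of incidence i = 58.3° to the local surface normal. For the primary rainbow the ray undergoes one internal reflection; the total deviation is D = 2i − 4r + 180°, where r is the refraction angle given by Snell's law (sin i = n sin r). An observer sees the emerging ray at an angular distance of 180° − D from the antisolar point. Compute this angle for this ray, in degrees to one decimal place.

sin r = sin 58.3° / 1.335 = 0.8508/1.335 = 0.6373; r = 39.59°.
D = 2·58.3° − 4·39.59° + 180° = 116.60° − 158.37° + 180° = 138.23°.
Angle from antisolar point = 180° − D = 41.77°.

41.8°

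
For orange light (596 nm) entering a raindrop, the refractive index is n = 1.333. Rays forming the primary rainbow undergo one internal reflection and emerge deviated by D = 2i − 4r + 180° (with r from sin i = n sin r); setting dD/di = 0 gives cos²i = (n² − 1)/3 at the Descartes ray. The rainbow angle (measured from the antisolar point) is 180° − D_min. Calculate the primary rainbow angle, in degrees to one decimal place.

cos²i = (1.77689 − 1)/3 = 0.25896; i = arccos(0.50888) = 59.410°.
sin r = sin 59.410°/1.333 = 0.64579; r = 40.225°.
D_min = 2·59.410° − 4·40.225° + 180° = 137.922°.
Rainbow angle = 180° − D_min = 42.078°.

42.1°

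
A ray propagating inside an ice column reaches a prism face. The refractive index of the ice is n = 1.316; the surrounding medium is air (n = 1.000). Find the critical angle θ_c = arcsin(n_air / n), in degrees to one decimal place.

49.5°

sin θ_c = n_air / n = 1.000 / 1.316 = 0.7599.
θ_c = arcsin(0.7599) = 49.45°.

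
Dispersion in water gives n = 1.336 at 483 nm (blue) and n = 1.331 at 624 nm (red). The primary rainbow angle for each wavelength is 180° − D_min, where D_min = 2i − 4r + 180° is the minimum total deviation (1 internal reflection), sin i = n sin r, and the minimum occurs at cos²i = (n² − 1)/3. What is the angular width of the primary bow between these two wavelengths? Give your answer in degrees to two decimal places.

At 483 nm (n = 1.336): cos²i = 0.26163 → i = 59.236°, r = 40.029°, D_min = 138.356°, rainbow angle = 41.644°.
At 624 nm (n = 1.331): cos²i = 0.25719 → i = 59.527°, r = 40.356°, D_min = 137.630°, rainbow angle = 42.370°.
Angular width = |41.644° − 42.370°| = 0.726°.

0.73°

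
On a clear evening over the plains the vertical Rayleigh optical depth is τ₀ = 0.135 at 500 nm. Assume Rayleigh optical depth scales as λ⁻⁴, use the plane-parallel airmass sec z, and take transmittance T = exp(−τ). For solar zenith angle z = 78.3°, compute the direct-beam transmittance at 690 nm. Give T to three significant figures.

sec 78.3° = 4.9313.
τ = 0.135 × (500/690)⁴ × 4.9313 = 0.135 × 0.2757 × 4.9313 = 0.1836.
T = exp(−0.1836) = 0.8323.

0.832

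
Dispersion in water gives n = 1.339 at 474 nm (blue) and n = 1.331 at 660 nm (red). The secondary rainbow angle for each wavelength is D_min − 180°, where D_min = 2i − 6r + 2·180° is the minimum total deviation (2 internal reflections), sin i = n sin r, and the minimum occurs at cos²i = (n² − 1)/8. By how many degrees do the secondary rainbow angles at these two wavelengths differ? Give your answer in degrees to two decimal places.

2.09°

At 474 nm (n = 1.339): cos²i = 0.09912 → i = 71.650°, r = 45.141°, D_min = 232.451°, rainbow angle = 52.451°.
At 660 nm (n = 1.331): cos²i = 0.09645 → i = 71.907°, r = 45.575°, D_min = 230.365°, rainbow angle = 50.365°.
Angular width = |52.451° − 50.365°| = 2.086°.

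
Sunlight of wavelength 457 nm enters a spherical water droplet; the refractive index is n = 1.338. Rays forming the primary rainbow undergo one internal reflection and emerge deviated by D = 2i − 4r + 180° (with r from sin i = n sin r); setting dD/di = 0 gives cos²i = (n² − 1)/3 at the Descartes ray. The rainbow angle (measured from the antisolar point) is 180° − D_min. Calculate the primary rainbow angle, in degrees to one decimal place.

41.4°

cos²i = (1.79024 − 1)/3 = 0.26341; i = arccos(0.51324) = 59.120°.
sin r = sin 59.120°/1.338 = 0.64144; r = 39.899°.
D_min = 2·59.120° − 4·39.899° + 180° = 138.643°.
Rainbow angle = 180° − D_min = 41.357°.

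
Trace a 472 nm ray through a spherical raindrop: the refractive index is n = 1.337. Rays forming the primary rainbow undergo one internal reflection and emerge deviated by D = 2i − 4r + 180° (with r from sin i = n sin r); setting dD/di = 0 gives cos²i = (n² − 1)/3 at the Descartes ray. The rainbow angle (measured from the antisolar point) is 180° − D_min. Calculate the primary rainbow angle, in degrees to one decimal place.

41.5°

cos²i = (1.78757 − 1)/3 = 0.26252; i = arccos(0.51237) = 59.178°.
sin r = sin 59.178°/1.337 = 0.64231; r = 39.964°.
D_min = 2·59.178° − 4·39.964° + 180° = 138.500°.
Rainbow angle = 180° − D_min = 41.500°.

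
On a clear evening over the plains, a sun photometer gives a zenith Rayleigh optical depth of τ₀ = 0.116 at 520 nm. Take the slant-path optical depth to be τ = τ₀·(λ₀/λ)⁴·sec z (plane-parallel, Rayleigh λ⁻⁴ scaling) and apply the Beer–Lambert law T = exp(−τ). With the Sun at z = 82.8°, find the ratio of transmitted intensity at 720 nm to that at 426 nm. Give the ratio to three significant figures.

Airmass: sec 82.8° = 7.9787.
τ(720 nm) = 0.116 × (520/720)⁴ × 7.9787 = 0.116 × 0.2721 × 7.9787 = 0.2518.
τ(426 nm) = 0.116 × (520/426)⁴ × 7.9787 = 0.116 × 2.2201 × 7.9787 = 2.0548.
T(720)/T(426) = exp(τ_B − τ_A) = exp(1.8030) = 6.0677.

6.07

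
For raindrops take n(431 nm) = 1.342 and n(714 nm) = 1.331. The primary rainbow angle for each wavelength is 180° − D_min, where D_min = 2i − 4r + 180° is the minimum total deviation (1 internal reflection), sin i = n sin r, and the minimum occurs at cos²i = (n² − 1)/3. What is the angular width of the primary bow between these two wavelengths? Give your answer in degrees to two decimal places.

1.58°

At 431 nm (n = 1.342): cos²i = 0.26699 → i = 58.888°, r = 39.641°, D_min = 139.213°, rainbow angle = 40.787°.
At 714 nm (n = 1.331): cos²i = 0.25719 → i = 59.527°, r = 40.356°, D_min = 137.630°, rainbow angle = 42.370°.
Angular width = |40.787° − 42.370°| = 1.583°.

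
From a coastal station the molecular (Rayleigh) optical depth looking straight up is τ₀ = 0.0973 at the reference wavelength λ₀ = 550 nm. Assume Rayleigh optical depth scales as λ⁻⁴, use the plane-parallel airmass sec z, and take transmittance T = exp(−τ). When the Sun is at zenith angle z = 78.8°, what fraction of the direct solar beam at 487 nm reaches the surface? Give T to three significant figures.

sec 78.8° = 5.1484.
τ = 0.0973 × (550/487)⁴ × 5.1484 = 0.0973 × 1.6268 × 5.1484 = 0.8149.
T = exp(−0.8149) = 0.4427.

0.443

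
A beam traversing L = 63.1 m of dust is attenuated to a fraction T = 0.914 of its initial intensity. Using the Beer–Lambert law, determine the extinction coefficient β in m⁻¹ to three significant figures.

0.00143 m⁻¹

Beer–Lambert: T = exp(−βL) ⇒ β = −ln(T)/L = −ln(0.914)/63.1 = 0.0899/63.1 = 0.001425 m⁻¹.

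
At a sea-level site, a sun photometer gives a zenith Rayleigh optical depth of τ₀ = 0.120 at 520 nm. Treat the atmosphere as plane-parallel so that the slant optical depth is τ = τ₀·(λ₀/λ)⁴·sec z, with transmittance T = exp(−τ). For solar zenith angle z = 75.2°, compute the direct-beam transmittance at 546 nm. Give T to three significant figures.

0.679

sec 75.2° = 3.9147.
τ = 0.120 × (520/546)⁴ × 3.9147 = 0.120 × 0.8227 × 3.9147 = 0.3865.
T = exp(−0.3865) = 0.6794.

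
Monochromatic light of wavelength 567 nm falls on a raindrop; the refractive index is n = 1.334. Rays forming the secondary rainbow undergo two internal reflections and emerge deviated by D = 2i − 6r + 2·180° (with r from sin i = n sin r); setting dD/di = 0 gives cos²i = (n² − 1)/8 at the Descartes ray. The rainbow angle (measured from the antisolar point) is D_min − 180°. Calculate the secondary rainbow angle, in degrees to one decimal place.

51.2°

cos²i = (1.77956 − 1)/8 = 0.09744; i = arccos(0.31216) = 71.810°.
sin r = sin 71.810°/1.334 = 0.71217; r = 45.411°.
D_min = 2·71.810° − 6·45.411° + 360° = 231.153°.
Rainbow angle = D_min − 180° = 51.153°.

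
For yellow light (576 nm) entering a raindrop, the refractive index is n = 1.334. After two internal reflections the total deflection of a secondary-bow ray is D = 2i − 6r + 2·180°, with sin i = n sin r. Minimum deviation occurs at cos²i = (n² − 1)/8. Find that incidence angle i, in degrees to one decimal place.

cos²i = (1.334² − 1)/8 = (1.77956 − 1)/8 = 0.09744.
cos i = 0.31216, so i = 71.810°.

71.8°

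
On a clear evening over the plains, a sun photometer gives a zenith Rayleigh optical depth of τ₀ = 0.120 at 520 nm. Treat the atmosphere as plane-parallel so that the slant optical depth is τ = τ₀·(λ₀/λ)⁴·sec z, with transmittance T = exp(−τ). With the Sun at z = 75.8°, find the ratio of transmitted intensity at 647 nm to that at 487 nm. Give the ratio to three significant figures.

Airmass: sec 75.8° = 4.0765.
τ(647 nm) = 0.120 × (520/647)⁴ × 4.0765 = 0.120 × 0.4172 × 4.0765 = 0.2041.
τ(487 nm) = 0.120 × (520/487)⁴ × 4.0765 = 0.120 × 1.2999 × 4.0765 = 0.6359.
T(647)/T(487) = exp(τ_B − τ_A) = exp(0.4318) = 1.5400.

1.54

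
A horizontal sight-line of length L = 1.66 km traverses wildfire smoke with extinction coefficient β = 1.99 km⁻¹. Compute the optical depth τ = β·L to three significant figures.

τ = β·L = 1.99 × 1.66 = 3.3034.

3.30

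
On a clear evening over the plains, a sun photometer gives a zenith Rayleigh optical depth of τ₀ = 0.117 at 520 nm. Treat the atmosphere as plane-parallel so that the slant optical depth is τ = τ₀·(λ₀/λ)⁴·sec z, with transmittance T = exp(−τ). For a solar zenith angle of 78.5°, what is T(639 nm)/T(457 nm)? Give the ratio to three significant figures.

2.07

Airmass: sec 78.5° = 5.0159.
τ(639 nm) = 0.117 × (520/639)⁴ × 5.0159 = 0.117 × 0.4385 × 5.0159 = 0.2574.
τ(457 nm) = 0.117 × (520/457)⁴ × 5.0159 = 0.117 × 1.6763 × 5.0159 = 0.9837.
T(639)/T(457) = exp(τ_B − τ_A) = exp(0.7264) = 2.0676.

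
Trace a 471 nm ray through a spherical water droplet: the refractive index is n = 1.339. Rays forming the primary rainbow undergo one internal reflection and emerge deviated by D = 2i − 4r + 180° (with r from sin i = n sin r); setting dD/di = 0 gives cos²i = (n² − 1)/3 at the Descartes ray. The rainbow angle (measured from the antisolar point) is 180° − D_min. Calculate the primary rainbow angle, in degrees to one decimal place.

41.2°

cos²i = (1.79292 − 1)/3 = 0.26431; i = arccos(0.51411) = 59.062°.
sin r = sin 59.062°/1.339 = 0.64057; r = 39.834°.
D_min = 2·59.062° − 4·39.834° + 180° = 138.786°.
Rainbow angle = 180° − D_min = 41.214°.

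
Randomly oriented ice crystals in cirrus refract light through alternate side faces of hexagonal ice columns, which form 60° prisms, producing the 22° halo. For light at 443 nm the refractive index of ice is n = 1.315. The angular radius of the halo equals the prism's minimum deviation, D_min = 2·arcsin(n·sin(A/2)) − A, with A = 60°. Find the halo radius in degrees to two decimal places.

n·sin(A/2) = 1.315 × sin 30° = 1.315 × 0.5000 = 0.6575.
D_min = 2·arcsin(0.6575) − 60° = 2 × 41.109° − 60° = 22.219°.

22.22°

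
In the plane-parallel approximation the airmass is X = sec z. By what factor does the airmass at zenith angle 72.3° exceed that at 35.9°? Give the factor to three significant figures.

X(72.3°)/X(35.9°) = sec 72.3° / sec 35.9° = cos 35.9° / cos 72.3° = 0.8100/0.3040 = 2.6643.

2.66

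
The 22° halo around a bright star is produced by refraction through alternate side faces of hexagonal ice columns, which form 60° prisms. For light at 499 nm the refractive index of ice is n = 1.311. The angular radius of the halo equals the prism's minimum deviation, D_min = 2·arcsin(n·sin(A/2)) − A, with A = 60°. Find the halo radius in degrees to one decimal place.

21.9°

n·sin(A/2) = 1.311 × sin 30° = 1.311 × 0.5000 = 0.6555.
D_min = 2·arcsin(0.6555) − 60° = 2 × 40.958° − 60° = 21.915°.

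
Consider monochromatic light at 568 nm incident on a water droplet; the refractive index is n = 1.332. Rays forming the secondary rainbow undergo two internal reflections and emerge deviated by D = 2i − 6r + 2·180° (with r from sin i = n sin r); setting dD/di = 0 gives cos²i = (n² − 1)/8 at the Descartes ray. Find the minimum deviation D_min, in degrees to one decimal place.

230.6°

cos²i = (1.77422 − 1)/8 = 0.09678; i = arccos(0.31109) = 71.875°.
sin r = sin 71.875°/1.332 = 0.71350; r = 45.520°.
D_min = 2·71.875° − 6·45.520° + 360° = 230.628°.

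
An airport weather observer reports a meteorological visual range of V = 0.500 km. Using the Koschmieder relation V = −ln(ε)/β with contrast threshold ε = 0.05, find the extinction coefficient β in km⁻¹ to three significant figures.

5.99 km⁻¹

β = −ln(0.05) / V = 2.996 / 0.500 = 5.9915 km⁻¹.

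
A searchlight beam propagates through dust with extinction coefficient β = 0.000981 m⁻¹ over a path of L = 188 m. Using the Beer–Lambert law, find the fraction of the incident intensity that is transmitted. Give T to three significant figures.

τ = β·L = 0.000981 × 188 = 0.1844.
T = exp(−0.1844) = 0.8316.

0.832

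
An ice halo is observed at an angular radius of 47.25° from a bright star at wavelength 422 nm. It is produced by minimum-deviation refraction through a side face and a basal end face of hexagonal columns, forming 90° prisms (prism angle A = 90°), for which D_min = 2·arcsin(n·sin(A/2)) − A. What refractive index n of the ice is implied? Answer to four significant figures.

1.317

Rearranging: n = sin((D_min + A)/2) / sin(A/2).
(D_min + A)/2 = (47.25° + 90°)/2 = 68.625°.
n = sin 68.625° / sin 45° = 0.9312 / 0.7071 = 1.3169.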